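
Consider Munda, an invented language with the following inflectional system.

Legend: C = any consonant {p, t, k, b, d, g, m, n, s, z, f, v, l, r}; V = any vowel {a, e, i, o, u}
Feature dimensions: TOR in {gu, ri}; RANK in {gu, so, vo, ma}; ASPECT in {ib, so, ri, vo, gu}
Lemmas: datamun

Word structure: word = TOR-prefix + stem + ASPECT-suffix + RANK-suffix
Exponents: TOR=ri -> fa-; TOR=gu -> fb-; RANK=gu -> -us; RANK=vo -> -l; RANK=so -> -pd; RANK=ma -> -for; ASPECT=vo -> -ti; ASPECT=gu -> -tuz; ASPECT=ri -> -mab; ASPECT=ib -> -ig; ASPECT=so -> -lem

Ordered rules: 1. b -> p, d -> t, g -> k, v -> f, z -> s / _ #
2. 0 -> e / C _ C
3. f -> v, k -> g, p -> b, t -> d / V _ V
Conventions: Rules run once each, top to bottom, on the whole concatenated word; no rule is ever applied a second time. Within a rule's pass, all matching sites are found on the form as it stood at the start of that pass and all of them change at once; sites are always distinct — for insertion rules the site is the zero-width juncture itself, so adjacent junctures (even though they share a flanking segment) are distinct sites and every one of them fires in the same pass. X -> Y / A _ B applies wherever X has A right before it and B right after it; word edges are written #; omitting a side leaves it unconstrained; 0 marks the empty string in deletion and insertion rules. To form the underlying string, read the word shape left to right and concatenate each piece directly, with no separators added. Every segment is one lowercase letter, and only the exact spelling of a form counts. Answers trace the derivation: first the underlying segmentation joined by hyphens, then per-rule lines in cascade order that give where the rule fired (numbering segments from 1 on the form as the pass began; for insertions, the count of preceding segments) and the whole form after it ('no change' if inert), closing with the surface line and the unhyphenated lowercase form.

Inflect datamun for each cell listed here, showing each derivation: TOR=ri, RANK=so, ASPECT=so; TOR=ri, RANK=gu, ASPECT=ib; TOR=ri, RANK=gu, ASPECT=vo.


cell TOR=ri, RANK=so, ASPECT=so:
underlying: fa-datamun-lem-pd
1. b -> p, d -> t, g -> k, v -> f, z -> s / _ #: fires at position(s) 14: fadatamunlempt
2. 0 -> e / C _ C: inserts after position(s) 9, 12, 13: fadatamunelemepet
3. f -> v, k -> g, p -> b, t -> d / V _ V: fires at position(s) 5, 15: fadadamunelemebet
surface: fadadamunelemebet

cell TOR=ri, RANK=gu, ASPECT=ib:
underlying: fa-datamun-ig-us
1. b -> p, d -> t, g -> k, v -> f, z -> s / _ #: no change
2. 0 -> e / C _ C: no change
3. f -> v, k -> g, p -> b, t -> d / V _ V: fires at position(s) 5: fadadamunigus
surface: fadadamunigus

cell TOR=ri, RANK=gu, ASPECT=vo:
underlying: fa-datamun-ti-us
1. b -> p, d -> t, g -> k, v -> f, z -> s / _ #: no change
2. 0 -> e / C _ C: inserts after position(s) 9: fadatamunetius
3. f -> v, k -> g, p -> b, t -> d / V _ V: fires at position(s) 5, 11: fadadamunedius
surface: fadadamunedius


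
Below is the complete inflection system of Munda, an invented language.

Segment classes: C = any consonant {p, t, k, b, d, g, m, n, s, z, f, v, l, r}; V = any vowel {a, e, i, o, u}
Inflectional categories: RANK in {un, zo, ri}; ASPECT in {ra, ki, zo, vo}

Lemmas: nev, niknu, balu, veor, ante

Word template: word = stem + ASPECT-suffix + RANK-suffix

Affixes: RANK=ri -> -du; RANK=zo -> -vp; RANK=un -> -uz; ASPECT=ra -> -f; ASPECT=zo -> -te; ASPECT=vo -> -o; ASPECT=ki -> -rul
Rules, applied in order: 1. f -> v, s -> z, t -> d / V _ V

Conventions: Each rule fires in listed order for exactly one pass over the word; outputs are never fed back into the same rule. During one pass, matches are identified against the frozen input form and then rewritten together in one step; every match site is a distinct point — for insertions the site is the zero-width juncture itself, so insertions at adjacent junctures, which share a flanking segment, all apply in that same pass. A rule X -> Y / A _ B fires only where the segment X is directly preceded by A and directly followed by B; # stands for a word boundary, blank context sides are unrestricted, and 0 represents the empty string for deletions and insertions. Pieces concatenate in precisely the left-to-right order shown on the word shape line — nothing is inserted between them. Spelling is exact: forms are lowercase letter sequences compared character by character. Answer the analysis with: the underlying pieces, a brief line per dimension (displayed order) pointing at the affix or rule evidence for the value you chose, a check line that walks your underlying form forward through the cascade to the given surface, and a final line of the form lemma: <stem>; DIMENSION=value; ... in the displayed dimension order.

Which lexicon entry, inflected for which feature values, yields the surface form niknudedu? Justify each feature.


underlying: niknu-te-du
RANK=ri - signalled by the affix -du
ASPECT=zo - signalled by the affix -te
check: niknutedu -> niknudedu
lemma: niknu; RANK=ri; ASPECT=zo


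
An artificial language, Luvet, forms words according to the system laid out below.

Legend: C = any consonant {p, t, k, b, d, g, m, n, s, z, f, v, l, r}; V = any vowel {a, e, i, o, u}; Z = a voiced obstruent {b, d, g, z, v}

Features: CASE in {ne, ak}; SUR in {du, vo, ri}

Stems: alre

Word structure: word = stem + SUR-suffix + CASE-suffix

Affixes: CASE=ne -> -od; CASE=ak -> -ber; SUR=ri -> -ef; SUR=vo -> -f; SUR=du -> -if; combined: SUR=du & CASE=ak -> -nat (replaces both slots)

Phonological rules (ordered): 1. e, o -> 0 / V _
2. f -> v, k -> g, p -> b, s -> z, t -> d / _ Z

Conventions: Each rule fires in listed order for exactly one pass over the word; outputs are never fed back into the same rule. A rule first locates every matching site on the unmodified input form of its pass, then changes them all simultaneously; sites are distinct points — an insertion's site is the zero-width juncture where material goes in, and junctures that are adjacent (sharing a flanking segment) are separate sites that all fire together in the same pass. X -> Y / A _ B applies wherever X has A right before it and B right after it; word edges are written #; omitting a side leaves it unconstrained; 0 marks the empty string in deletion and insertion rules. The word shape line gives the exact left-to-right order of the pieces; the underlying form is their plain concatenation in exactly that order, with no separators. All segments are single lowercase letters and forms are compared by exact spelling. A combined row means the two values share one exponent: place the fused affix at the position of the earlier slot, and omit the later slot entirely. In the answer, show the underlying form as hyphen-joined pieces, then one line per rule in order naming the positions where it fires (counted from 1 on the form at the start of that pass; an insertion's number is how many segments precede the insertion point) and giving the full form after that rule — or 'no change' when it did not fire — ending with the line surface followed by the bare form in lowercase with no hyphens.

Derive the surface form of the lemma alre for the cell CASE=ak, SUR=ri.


underlying: alre-ef-ber
1. e, o -> 0 / V _: fires at position(s) 5: alrefber
2. f -> v, k -> g, p -> b, s -> z, t -> d / _ Z: fires at position(s) 5: alrevber
surface: alrevber


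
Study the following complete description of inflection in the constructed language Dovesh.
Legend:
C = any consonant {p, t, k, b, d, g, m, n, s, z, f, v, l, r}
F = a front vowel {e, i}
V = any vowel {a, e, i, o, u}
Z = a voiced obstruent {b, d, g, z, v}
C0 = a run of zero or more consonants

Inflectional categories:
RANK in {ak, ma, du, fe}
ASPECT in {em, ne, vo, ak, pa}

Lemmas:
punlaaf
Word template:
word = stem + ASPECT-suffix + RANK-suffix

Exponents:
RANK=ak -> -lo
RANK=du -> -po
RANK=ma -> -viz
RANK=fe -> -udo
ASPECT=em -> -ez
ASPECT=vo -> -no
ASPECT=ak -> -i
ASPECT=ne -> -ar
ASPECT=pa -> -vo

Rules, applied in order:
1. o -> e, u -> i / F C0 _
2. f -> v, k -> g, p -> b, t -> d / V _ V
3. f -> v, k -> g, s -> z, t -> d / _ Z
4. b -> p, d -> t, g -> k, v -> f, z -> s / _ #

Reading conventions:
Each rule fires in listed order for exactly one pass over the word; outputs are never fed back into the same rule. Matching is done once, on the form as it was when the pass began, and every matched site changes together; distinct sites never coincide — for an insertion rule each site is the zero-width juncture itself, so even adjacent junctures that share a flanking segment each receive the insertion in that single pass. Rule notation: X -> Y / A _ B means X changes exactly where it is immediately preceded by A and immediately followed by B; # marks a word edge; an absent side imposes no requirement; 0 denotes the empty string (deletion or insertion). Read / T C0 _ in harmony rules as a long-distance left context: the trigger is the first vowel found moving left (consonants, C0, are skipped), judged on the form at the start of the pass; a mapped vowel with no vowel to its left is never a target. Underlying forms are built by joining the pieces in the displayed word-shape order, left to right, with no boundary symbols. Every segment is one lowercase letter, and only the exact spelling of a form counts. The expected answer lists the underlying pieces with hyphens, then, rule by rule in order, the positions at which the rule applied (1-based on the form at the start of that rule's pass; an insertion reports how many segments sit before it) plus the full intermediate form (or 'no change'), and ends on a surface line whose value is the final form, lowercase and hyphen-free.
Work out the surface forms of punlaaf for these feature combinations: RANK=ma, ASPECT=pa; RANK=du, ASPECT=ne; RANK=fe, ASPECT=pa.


cell RANK=ma, ASPECT=pa:
underlying: punlaaf-vo-viz
1. o -> e, u -> i / F C0 _: no change
2. f -> v, k -> g, p -> b, t -> d / V _ V: no change
3. f -> v, k -> g, s -> z, t -> d / _ Z: fires at position(s) 7: punlaavvoviz
4. b -> p, d -> t, g -> k, v -> f, z -> s / _ #: fires at position(s) 12: punlaavvovis
surface: punlaavvovis

cell RANK=du, ASPECT=ne:
underlying: punlaaf-ar-po
1. o -> e, u -> i / F C0 _: no change
2. f -> v, k -> g, p -> b, t -> d / V _ V: fires at position(s) 7: punlaavarpo
3. f -> v, k -> g, s -> z, t -> d / _ Z: no change
4. b -> p, d -> t, g -> k, v -> f, z -> s / _ #: no change
surface: punlaavarpo

cell RANK=fe, ASPECT=pa:
underlying: punlaaf-vo-udo
1. o -> e, u -> i / F C0 _: no change
2. f -> v, k -> g, p -> b, t -> d / V _ V: no change
3. f -> v, k -> g, s -> z, t -> d / _ Z: fires at position(s) 7: punlaavvoudo
4. b -> p, d -> t, g -> k, v -> f, z -> s / _ #: no change
surface: punlaavvoudo


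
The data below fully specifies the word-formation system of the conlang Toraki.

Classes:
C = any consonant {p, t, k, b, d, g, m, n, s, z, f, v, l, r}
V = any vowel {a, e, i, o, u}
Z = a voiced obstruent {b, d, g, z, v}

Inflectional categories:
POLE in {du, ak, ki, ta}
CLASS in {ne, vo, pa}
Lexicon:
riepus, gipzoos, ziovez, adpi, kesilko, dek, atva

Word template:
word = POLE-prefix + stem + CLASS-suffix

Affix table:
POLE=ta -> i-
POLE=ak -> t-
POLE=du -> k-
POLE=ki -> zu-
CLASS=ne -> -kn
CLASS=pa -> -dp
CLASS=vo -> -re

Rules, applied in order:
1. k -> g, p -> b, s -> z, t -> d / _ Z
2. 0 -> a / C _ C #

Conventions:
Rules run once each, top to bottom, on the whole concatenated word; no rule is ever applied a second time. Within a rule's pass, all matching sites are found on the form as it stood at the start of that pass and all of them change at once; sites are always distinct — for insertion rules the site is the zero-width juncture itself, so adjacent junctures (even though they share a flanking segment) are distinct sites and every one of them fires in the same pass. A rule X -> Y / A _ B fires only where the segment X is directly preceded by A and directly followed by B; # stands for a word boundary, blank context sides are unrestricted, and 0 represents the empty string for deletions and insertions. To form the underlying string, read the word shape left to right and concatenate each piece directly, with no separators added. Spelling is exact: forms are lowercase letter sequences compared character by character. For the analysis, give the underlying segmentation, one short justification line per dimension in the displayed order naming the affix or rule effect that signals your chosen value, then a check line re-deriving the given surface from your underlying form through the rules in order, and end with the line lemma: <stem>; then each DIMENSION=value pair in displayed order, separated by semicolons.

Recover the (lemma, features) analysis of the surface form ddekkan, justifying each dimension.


underlying: t-dek-kn
POLE=ak - signalled by the affix t-
CLASS=ne - signalled by the affix -kn
check: tdekkn -> ddekkn -> ddekkan
lemma: dek; POLE=ak; CLASS=ne


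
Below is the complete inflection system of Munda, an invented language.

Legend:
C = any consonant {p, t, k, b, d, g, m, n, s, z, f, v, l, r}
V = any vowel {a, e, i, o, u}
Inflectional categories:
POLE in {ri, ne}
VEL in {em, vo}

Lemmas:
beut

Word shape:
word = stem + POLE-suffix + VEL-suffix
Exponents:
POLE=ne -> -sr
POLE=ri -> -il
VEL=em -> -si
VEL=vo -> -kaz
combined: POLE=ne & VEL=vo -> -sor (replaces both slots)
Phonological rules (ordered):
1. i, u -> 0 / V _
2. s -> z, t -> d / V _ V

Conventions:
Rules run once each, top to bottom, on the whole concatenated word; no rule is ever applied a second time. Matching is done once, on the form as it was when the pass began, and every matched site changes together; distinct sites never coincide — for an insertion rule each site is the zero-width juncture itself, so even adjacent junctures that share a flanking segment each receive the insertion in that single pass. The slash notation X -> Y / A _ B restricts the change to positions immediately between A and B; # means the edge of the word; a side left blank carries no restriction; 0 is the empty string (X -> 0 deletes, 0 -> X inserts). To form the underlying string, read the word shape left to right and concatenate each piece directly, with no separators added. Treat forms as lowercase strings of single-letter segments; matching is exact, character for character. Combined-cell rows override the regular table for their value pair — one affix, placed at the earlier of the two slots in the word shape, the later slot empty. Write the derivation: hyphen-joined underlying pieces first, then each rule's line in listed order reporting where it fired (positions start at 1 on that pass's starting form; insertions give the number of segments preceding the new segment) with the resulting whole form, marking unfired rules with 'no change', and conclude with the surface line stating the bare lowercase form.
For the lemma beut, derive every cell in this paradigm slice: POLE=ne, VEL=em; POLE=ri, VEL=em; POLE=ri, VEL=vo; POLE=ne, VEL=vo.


cell POLE=ne, VEL=em:
underlying: beut-sr-si
1. i, u -> 0 / V _: fires at position(s) 3: betsrsi
2. s -> z, t -> d / V _ V: no change
surface: betsrsi

cell POLE=ri, VEL=em:
underlying: beut-il-si
1. i, u -> 0 / V _: fires at position(s) 3: betilsi
2. s -> z, t -> d / V _ V: fires at position(s) 3: bedilsi
surface: bedilsi

cell POLE=ri, VEL=vo:
underlying: beut-il-kaz
1. i, u -> 0 / V _: fires at position(s) 3: betilkaz
2. s -> z, t -> d / V _ V: fires at position(s) 3: bedilkaz
surface: bedilkaz

cell POLE=ne, VEL=vo:
underlying: beut-sor
1. i, u -> 0 / V _: fires at position(s) 3: betsor
2. s -> z, t -> d / V _ V: no change
surface: betsor


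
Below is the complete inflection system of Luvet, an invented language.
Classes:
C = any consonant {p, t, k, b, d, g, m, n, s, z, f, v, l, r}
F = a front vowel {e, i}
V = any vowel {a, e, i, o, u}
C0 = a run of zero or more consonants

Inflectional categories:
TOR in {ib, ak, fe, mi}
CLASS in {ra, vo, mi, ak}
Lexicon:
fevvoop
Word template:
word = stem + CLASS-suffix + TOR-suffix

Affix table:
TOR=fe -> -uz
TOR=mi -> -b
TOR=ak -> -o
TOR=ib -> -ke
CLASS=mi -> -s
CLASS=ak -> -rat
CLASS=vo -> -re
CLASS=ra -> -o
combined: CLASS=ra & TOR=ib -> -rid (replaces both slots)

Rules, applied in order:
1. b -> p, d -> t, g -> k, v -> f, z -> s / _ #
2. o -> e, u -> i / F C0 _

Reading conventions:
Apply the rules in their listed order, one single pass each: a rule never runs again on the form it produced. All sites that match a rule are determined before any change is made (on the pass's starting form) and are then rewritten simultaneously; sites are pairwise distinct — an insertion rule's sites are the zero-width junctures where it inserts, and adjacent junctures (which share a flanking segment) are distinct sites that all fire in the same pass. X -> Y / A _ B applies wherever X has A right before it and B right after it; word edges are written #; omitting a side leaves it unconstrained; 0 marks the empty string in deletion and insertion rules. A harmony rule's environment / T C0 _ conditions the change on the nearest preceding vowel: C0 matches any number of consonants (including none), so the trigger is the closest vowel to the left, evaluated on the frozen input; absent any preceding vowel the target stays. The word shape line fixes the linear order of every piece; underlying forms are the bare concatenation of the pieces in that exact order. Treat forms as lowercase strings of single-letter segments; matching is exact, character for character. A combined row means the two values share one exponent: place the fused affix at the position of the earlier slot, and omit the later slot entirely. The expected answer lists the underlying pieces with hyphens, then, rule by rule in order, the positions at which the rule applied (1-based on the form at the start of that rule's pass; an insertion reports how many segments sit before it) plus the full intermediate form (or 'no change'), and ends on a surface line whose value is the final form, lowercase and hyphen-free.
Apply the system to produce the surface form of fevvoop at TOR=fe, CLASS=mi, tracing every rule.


underlying: fevvoop-s-uz
1. b -> p, d -> t, g -> k, v -> f, z -> s / _ #: fires at position(s) 10: fevvoopsus
2. o -> e, u -> i / F C0 _: fires at position(s) 5: fevveopsus
surface: fevveopsus


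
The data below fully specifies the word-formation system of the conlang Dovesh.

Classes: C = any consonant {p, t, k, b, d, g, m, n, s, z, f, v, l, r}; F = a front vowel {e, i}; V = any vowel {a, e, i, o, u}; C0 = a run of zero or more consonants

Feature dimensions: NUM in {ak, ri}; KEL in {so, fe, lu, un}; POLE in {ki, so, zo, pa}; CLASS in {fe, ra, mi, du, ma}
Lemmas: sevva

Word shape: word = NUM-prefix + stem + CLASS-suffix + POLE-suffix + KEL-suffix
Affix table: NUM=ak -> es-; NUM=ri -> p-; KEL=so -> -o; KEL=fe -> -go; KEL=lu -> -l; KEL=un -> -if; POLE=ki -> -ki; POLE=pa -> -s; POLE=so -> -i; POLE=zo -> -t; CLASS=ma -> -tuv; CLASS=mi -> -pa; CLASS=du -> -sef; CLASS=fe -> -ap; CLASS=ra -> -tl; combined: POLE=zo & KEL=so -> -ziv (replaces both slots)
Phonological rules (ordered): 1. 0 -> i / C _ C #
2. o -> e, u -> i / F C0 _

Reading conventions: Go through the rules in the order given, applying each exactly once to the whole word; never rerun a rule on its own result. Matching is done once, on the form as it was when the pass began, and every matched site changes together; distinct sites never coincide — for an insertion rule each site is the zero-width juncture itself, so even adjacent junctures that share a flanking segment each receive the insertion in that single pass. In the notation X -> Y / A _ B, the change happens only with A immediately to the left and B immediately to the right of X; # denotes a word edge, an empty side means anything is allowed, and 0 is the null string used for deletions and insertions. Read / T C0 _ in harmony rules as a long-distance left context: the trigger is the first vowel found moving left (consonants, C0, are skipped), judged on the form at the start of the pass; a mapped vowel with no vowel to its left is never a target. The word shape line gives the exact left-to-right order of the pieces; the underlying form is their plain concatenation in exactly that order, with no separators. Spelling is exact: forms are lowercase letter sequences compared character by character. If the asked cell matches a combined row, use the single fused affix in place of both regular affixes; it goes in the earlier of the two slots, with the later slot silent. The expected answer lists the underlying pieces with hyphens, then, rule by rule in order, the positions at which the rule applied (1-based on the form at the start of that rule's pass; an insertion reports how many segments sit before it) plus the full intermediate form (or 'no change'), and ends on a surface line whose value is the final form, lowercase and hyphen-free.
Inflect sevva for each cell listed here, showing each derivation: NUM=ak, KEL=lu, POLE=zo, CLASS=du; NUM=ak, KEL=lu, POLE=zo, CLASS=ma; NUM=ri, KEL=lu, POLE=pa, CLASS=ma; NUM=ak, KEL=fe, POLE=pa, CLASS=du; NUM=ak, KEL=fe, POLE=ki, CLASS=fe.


cell NUM=ak, KEL=lu, POLE=zo, CLASS=du:
underlying: es-sevva-sef-t-l
1. 0 -> i / C _ C #: inserts after position(s) 11: essevvaseftil
2. o -> e, u -> i / F C0 _: no change
surface: essevvaseftil

cell NUM=ak, KEL=lu, POLE=zo, CLASS=ma:
underlying: es-sevva-tuv-t-l
1. 0 -> i / C _ C #: inserts after position(s) 11: essevvatuvtil
2. o -> e, u -> i / F C0 _: no change
surface: essevvatuvtil

cell NUM=ri, KEL=lu, POLE=pa, CLASS=ma:
underlying: p-sevva-tuv-s-l
1. 0 -> i / C _ C #: inserts after position(s) 10: psevvatuvsil
2. o -> e, u -> i / F C0 _: no change
surface: psevvatuvsil

cell NUM=ak, KEL=fe, POLE=pa, CLASS=du:
underlying: es-sevva-sef-s-go
1. 0 -> i / C _ C #: no change
2. o -> e, u -> i / F C0 _: fires at position(s) 13: essevvasefsge
surface: essevvasefsge

cell NUM=ak, KEL=fe, POLE=ki, CLASS=fe:
underlying: es-sevva-ap-ki-go
1. 0 -> i / C _ C #: no change
2. o -> e, u -> i / F C0 _: fires at position(s) 13: essevvaapkige
surface: essevvaapkige


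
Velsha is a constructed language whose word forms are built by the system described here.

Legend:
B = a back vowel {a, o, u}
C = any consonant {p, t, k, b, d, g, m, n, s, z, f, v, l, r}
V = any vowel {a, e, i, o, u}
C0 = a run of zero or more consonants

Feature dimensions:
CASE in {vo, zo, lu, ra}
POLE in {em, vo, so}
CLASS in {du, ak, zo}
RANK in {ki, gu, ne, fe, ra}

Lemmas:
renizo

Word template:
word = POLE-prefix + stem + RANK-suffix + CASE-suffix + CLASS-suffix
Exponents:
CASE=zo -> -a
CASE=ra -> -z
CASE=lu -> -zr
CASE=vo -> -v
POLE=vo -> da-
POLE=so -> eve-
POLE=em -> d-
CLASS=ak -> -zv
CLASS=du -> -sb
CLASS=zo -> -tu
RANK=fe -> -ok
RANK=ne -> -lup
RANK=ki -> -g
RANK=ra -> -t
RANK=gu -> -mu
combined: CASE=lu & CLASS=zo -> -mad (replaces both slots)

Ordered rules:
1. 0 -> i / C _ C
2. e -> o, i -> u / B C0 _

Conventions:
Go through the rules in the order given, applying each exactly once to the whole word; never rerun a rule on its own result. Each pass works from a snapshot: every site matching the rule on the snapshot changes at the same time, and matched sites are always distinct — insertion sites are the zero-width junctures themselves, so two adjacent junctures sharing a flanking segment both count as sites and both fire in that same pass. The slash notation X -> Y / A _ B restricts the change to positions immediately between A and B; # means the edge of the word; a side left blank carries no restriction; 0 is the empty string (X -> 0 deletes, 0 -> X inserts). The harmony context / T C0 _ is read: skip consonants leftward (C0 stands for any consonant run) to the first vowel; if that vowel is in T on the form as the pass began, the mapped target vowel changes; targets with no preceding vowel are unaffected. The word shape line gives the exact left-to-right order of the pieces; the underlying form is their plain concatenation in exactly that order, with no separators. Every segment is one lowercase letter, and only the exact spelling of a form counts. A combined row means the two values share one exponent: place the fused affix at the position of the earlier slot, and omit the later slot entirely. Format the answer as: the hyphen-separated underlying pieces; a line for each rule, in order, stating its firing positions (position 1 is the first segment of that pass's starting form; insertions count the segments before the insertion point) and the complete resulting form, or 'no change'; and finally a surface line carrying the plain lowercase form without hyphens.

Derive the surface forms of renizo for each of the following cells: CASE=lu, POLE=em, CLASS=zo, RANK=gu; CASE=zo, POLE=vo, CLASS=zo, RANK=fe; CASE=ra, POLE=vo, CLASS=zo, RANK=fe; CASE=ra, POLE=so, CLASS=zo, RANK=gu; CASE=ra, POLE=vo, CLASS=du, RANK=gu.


cell CASE=lu, POLE=em, CLASS=zo, RANK=gu:
underlying: d-renizo-mu-mad
1. 0 -> i / C _ C: inserts after position(s) 1: direnizomumad
2. e -> o, i -> u / B C0 _: no change
surface: direnizomumad

cell CASE=zo, POLE=vo, CLASS=zo, RANK=fe:
underlying: da-renizo-ok-a-tu
1. 0 -> i / C _ C: no change
2. e -> o, i -> u / B C0 _: fires at position(s) 4: daronizookatu
surface: daronizookatu

cell CASE=ra, POLE=vo, CLASS=zo, RANK=fe:
underlying: da-renizo-ok-z-tu
1. 0 -> i / C _ C: inserts after position(s) 10, 11: darenizookizitu
2. e -> o, i -> u / B C0 _: fires at position(s) 4, 11: daronizookuzitu
surface: daronizookuzitu

cell CASE=ra, POLE=so, CLASS=zo, RANK=gu:
underlying: eve-renizo-mu-z-tu
1. 0 -> i / C _ C: inserts after position(s) 12: everenizomuzitu
2. e -> o, i -> u / B C0 _: fires at position(s) 13: everenizomuzutu
surface: everenizomuzutu

cell CASE=ra, POLE=vo, CLASS=du, RANK=gu:
underlying: da-renizo-mu-z-sb
1. 0 -> i / C _ C: inserts after position(s) 11, 12: darenizomuzisib
2. e -> o, i -> u / B C0 _: fires at position(s) 4, 12: daronizomuzusib
surface: daronizomuzusib


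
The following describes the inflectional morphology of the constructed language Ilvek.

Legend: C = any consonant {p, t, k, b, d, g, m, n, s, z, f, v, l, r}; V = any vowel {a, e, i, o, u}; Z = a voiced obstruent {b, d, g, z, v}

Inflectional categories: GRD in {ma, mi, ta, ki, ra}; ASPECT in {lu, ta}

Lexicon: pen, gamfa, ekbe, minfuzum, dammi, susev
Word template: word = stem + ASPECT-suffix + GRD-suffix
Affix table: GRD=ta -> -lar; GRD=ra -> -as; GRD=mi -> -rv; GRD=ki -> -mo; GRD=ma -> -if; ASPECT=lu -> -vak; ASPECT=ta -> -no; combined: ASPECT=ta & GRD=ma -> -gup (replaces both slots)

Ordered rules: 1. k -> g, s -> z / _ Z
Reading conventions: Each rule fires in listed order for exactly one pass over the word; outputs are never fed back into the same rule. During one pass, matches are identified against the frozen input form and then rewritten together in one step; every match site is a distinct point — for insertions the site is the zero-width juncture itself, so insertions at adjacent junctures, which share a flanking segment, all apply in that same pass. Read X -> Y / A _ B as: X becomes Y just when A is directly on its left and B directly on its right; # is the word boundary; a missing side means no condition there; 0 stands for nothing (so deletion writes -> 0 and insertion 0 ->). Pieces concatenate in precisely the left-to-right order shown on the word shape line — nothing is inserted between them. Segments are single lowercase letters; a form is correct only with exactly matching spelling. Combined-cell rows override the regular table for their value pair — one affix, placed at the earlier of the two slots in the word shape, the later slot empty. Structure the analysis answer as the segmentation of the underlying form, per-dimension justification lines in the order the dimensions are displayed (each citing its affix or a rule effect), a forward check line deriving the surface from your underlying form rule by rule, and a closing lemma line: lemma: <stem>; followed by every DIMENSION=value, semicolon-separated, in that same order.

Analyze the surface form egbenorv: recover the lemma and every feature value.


underlying: ekbe-no-rv
GRD=mi - signalled by the affix -rv
ASPECT=ta - signalled by the affix -no
check: ekbenorv -> egbenorv
lemma: ekbe; GRD=mi; ASPECT=ta


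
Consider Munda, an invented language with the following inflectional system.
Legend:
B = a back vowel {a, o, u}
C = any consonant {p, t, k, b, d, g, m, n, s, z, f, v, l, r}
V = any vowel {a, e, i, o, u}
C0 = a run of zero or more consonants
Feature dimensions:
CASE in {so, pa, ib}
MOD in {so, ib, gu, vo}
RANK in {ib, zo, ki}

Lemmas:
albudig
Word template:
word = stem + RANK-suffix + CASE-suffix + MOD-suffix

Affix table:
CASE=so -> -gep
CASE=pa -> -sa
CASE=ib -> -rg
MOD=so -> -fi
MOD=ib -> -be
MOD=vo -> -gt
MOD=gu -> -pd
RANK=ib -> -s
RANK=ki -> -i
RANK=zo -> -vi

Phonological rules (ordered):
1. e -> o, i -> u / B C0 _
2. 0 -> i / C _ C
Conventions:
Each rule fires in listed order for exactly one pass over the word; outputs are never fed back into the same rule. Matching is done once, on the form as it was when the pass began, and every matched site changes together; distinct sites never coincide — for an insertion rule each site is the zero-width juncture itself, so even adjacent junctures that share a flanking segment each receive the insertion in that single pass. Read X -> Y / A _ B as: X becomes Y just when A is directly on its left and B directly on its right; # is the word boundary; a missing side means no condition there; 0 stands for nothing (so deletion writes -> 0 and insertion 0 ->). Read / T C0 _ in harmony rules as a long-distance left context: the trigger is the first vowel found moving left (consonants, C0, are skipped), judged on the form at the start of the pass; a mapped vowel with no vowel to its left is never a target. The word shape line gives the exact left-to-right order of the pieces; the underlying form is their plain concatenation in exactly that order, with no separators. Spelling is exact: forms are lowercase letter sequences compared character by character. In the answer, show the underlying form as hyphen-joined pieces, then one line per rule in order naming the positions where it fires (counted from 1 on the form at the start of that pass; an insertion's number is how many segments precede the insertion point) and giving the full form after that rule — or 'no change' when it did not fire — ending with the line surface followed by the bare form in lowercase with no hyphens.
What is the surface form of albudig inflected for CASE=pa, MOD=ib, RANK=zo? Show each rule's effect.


underlying: albudig-vi-sa-be
1. e -> o, i -> u / B C0 _: fires at position(s) 6, 13: albudugvisabo
2. 0 -> i / C _ C: inserts after position(s) 2, 7: alibudugivisabo
surface: alibudugivisabo


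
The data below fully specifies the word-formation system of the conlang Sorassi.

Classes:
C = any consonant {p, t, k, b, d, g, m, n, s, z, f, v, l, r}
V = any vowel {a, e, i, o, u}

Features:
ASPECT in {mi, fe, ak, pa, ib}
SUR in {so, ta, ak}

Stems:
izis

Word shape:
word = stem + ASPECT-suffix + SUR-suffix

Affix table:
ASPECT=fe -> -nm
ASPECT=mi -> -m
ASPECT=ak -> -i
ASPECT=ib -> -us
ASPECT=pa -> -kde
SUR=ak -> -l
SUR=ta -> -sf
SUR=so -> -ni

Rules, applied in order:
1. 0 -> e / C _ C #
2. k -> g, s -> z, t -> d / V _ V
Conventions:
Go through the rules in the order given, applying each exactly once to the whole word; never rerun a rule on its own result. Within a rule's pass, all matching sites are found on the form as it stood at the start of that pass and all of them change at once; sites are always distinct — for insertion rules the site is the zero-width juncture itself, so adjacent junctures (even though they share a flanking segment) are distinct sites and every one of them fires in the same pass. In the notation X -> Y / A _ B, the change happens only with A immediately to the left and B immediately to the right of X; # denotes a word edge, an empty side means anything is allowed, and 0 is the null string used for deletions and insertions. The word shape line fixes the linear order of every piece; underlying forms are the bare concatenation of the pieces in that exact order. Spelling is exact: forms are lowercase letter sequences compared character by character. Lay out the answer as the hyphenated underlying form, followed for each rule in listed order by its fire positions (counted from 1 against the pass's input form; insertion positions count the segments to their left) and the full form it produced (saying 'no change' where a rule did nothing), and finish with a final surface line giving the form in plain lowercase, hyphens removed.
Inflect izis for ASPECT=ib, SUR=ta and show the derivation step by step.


underlying: izis-us-sf
1. 0 -> e / C _ C #: inserts after position(s) 7: izisussef
2. k -> g, s -> z, t -> d / V _ V: fires at position(s) 4: izizussef
surface: izizussef


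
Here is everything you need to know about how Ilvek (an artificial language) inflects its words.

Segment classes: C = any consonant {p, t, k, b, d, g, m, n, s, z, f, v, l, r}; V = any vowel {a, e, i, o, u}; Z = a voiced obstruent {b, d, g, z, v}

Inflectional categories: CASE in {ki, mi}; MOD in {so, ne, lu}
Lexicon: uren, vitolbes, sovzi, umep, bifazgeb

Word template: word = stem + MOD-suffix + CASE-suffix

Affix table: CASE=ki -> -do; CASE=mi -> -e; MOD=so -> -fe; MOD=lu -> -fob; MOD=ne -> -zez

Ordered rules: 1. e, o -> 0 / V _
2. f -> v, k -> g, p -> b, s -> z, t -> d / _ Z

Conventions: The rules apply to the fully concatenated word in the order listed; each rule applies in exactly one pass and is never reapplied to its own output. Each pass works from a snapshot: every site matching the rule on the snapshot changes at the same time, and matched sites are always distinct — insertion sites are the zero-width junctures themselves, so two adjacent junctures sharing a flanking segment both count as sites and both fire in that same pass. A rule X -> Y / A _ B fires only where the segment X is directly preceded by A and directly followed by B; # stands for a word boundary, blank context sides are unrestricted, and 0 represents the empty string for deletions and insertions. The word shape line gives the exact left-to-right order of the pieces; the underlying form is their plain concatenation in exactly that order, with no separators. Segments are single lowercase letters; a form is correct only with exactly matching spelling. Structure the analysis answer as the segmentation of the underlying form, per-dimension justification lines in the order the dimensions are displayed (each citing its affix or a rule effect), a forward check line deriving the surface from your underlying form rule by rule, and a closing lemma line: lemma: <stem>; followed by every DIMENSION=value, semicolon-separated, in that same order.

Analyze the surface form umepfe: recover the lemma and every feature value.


underlying: umep-fe-e
CASE=mi - signalled by the affix -e
MOD=so - signalled by the affix -fe
check: umepfee -> umepfe -> umepfe
lemma: umep; CASE=mi; MOD=so


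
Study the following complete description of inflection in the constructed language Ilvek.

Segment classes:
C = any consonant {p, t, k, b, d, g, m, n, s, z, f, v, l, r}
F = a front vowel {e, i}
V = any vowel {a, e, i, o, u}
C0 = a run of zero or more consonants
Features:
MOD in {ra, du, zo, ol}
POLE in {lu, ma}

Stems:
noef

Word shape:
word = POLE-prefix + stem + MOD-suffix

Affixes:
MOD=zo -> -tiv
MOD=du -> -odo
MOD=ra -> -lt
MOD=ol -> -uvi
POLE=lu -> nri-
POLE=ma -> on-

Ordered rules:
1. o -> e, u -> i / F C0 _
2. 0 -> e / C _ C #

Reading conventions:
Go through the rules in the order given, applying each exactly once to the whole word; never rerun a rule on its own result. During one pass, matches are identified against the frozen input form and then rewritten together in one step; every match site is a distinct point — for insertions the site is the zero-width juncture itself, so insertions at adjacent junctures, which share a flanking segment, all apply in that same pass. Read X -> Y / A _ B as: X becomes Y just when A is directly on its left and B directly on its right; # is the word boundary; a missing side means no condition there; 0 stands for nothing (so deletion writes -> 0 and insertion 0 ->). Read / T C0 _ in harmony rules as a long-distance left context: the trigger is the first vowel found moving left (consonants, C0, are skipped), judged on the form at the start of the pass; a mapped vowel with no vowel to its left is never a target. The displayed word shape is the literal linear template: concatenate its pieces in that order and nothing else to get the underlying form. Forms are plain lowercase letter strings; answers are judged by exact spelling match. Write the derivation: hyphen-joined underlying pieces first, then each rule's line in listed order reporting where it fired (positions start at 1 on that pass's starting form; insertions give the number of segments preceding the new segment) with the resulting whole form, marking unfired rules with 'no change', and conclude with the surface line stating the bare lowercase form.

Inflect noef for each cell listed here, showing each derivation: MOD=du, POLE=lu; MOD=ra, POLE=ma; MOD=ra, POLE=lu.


cell MOD=du, POLE=lu:
underlying: nri-noef-odo
1. o -> e, u -> i / F C0 _: fires at position(s) 5, 8: nrineefedo
2. 0 -> e / C _ C #: no change
surface: nrineefedo

cell MOD=ra, POLE=ma:
underlying: on-noef-lt
1. o -> e, u -> i / F C0 _: no change
2. 0 -> e / C _ C #: inserts after position(s) 7: onnoeflet
surface: onnoeflet

cell MOD=ra, POLE=lu:
underlying: nri-noef-lt
1. o -> e, u -> i / F C0 _: fires at position(s) 5: nrineeflt
2. 0 -> e / C _ C #: inserts after position(s) 8: nrineeflet
surface: nrineeflet


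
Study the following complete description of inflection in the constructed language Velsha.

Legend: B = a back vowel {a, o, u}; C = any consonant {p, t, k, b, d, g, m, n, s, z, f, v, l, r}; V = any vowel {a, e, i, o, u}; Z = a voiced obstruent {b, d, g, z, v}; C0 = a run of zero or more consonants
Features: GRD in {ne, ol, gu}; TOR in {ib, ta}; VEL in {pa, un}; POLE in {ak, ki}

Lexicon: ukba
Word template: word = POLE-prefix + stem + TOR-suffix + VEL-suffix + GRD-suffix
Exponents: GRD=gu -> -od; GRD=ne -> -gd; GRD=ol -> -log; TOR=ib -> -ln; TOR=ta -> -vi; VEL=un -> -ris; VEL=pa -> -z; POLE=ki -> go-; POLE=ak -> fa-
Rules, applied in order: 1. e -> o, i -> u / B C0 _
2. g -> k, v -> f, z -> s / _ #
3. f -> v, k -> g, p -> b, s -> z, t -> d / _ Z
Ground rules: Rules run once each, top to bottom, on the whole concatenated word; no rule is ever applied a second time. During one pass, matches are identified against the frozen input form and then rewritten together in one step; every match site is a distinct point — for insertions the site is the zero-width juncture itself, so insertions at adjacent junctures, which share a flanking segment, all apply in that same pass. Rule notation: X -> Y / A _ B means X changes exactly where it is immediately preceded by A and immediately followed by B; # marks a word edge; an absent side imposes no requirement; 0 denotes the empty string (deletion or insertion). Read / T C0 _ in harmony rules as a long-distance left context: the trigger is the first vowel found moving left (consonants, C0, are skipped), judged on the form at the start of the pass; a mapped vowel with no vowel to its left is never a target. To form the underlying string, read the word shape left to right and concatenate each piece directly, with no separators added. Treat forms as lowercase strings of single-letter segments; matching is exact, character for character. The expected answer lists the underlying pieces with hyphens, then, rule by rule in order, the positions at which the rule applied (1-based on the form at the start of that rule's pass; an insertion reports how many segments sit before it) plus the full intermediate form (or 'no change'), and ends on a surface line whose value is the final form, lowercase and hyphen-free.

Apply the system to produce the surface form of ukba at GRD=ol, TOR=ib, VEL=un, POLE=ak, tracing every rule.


underlying: fa-ukba-ln-ris-log
1. e -> o, i -> u / B C0 _: fires at position(s) 10: faukbalnruslog
2. g -> k, v -> f, z -> s / _ #: fires at position(s) 14: faukbalnruslok
3. f -> v, k -> g, p -> b, s -> z, t -> d / _ Z: fires at position(s) 4: faugbalnruslok
surface: faugbalnruslok


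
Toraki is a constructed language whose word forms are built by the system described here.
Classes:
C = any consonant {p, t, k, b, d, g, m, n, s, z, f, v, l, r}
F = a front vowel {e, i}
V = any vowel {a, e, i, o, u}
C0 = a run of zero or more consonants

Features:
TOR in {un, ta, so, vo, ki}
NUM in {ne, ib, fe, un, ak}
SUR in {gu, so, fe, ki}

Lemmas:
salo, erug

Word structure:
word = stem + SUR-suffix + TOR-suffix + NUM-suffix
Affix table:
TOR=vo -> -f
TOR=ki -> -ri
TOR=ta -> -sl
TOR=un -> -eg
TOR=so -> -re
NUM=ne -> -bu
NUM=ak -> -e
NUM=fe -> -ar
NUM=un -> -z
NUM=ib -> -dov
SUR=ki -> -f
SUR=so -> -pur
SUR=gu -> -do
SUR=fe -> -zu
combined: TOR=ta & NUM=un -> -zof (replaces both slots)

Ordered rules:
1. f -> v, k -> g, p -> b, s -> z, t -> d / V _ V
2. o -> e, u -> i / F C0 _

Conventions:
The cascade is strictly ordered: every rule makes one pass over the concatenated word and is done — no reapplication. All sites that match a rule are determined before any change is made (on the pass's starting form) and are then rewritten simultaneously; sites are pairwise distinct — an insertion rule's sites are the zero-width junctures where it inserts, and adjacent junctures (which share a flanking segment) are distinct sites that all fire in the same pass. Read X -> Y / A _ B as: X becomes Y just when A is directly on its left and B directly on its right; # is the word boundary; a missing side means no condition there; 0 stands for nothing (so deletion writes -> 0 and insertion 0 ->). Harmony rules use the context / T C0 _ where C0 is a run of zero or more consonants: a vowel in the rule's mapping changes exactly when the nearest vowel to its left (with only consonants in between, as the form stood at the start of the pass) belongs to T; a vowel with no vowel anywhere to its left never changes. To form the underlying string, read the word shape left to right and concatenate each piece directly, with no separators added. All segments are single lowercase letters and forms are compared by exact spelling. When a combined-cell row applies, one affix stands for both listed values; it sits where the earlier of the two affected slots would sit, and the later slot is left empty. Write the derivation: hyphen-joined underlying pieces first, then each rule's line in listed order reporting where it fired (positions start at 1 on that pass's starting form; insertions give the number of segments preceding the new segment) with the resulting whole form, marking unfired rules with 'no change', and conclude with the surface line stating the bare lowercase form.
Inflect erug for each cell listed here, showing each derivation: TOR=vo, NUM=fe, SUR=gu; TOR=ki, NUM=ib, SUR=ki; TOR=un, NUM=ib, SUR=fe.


cell TOR=vo, NUM=fe, SUR=gu:
underlying: erug-do-f-ar
1. f -> v, k -> g, p -> b, s -> z, t -> d / V _ V: fires at position(s) 7: erugdovar
2. o -> e, u -> i / F C0 _: fires at position(s) 3: erigdovar
surface: erigdovar

cell TOR=ki, NUM=ib, SUR=ki:
underlying: erug-f-ri-dov
1. f -> v, k -> g, p -> b, s -> z, t -> d / V _ V: no change
2. o -> e, u -> i / F C0 _: fires at position(s) 3, 9: erigfridev
surface: erigfridev

cell TOR=un, NUM=ib, SUR=fe:
underlying: erug-zu-eg-dov
1. f -> v, k -> g, p -> b, s -> z, t -> d / V _ V: no change
2. o -> e, u -> i / F C0 _: fires at position(s) 3, 10: erigzuegdev
surface: erigzuegdev
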